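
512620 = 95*5396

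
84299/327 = 257 + 260/327= 257.80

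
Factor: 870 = 2^1*3^1*5^1*29^1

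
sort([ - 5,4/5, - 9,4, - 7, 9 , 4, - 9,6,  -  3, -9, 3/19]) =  [ - 9,-9, - 9 , - 7, - 5,- 3,3/19,4/5,4,4,6,9 ] 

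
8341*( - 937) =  - 7815517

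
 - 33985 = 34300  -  68285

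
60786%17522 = 8220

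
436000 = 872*500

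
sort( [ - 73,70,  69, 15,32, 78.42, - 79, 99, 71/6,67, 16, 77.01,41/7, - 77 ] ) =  [ -79, - 77 ,-73,41/7, 71/6,15, 16,32,67,  69,70, 77.01,78.42, 99]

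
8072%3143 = 1786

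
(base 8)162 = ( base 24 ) 4i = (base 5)424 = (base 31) 3l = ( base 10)114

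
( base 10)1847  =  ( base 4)130313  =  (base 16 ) 737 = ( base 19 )524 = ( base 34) 1KB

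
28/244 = 7/61=0.11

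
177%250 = 177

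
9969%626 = 579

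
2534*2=5068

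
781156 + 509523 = 1290679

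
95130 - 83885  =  11245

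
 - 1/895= -1 +894/895 = -0.00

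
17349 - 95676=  - 78327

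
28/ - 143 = -1 + 115/143= -0.20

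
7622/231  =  32 + 230/231 = 33.00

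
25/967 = 25/967= 0.03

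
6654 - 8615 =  - 1961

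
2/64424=1/32212 = 0.00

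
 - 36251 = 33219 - 69470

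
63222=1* 63222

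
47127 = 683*69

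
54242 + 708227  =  762469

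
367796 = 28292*13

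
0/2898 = 0=   0.00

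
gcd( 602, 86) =86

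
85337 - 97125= - 11788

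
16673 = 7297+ 9376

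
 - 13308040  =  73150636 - 86458676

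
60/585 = 4/39 = 0.10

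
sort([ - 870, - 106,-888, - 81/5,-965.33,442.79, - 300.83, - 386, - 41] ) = [ - 965.33,-888 , - 870 , - 386, - 300.83, - 106, - 41, - 81/5,442.79] 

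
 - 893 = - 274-619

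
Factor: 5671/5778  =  2^( - 1)*3^(-3 )*53^1 = 53/54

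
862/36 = 431/18 = 23.94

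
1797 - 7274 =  - 5477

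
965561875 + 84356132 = 1049918007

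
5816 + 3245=9061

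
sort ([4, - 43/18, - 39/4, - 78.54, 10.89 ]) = [ - 78.54, - 39/4, - 43/18,4,10.89]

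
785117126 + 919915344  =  1705032470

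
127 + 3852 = 3979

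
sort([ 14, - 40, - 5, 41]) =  [- 40, - 5, 14,41] 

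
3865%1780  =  305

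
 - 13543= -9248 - 4295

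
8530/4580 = 1+395/458 = 1.86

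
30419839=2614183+27805656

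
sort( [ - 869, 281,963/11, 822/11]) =[-869,822/11, 963/11,281 ]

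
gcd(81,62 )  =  1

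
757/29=757/29  =  26.10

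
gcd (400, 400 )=400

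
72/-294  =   - 1 + 37/49 = - 0.24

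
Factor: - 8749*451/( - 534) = 2^( - 1)*3^( - 1 )*11^1*13^1*41^1*89^( - 1)*673^1 = 3945799/534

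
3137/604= 5 +117/604  =  5.19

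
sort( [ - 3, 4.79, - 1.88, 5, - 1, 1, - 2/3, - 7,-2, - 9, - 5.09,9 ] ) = [ - 9, - 7, - 5.09, - 3,  -  2, - 1.88, - 1,-2/3,  1, 4.79, 5, 9 ] 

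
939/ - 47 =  - 939/47 =- 19.98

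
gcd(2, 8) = 2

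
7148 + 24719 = 31867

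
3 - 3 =0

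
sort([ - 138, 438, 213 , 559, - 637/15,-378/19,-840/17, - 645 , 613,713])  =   [ - 645,  -  138, - 840/17,- 637/15,-378/19, 213, 438,  559 , 613, 713] 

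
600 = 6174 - 5574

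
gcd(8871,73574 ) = 1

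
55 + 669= 724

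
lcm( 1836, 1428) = 12852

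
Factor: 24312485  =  5^1*797^1* 6101^1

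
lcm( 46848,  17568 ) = 140544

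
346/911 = 346/911 = 0.38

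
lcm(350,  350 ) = 350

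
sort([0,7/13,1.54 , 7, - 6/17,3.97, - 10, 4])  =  [-10, - 6/17, 0, 7/13,  1.54,3.97 , 4,7] 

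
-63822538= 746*( - 85553 ) 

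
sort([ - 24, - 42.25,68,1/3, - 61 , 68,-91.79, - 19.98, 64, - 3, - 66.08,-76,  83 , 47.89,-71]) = [  -  91.79,  -  76,-71, - 66.08,-61,-42.25, - 24, - 19.98, - 3, 1/3  ,  47.89,64,68, 68,83] 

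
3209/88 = 3209/88=36.47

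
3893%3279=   614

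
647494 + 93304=740798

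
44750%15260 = 14230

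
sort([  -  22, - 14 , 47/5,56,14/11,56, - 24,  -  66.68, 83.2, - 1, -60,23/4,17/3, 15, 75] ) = [ - 66.68, - 60 , - 24 ,  -  22, - 14, - 1, 14/11,17/3  ,  23/4, 47/5,15, 56,56,75,83.2 ] 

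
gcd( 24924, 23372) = 4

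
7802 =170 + 7632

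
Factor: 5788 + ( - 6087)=-299 = - 13^1*23^1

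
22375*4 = 89500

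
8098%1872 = 610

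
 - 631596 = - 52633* 12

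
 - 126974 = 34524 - 161498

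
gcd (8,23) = 1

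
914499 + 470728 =1385227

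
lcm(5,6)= 30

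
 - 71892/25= - 71892/25 = - 2875.68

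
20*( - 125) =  - 2500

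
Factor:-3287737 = -43^1*157^1  *  487^1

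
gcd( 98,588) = 98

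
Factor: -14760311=  -  14760311^1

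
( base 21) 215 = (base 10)908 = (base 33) rh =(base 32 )SC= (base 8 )1614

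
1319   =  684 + 635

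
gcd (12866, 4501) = 7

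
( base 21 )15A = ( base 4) 20230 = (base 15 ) 271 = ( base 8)1054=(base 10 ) 556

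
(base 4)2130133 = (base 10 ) 10015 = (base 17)20b2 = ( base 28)clj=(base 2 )10011100011111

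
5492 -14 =5478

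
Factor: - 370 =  - 2^1*5^1*37^1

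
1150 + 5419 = 6569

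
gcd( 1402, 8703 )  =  1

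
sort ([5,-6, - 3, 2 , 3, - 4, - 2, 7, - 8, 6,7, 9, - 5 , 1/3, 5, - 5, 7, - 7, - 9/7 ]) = [ - 8, - 7, - 6, - 5, - 5, -4, - 3, - 2 ,- 9/7,1/3, 2, 3, 5 , 5,6, 7, 7,7, 9]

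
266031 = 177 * 1503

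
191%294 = 191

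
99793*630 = 62869590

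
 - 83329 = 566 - 83895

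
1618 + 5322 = 6940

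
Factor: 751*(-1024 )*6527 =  - 5019419648= - 2^10*61^1*107^1*751^1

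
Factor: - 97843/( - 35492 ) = 2^( - 2)*19^( - 1)*467^(-1)*97843^1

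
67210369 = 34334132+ 32876237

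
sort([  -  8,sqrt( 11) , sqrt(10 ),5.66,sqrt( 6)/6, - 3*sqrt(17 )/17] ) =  [ - 8, - 3*sqrt ( 17) /17,sqrt(6 )/6,sqrt(10),sqrt(11), 5.66 ]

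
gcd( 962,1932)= 2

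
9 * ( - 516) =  - 4644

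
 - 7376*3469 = - 25587344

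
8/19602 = 4/9801 = 0.00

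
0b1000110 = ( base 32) 26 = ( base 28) 2e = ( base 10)70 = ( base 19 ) 3D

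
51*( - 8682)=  - 442782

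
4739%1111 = 295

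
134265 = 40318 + 93947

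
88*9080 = 799040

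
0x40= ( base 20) 34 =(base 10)64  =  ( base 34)1u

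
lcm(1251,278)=2502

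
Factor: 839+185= 1024 =2^10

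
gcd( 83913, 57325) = 1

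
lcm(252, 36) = 252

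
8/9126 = 4/4563= 0.00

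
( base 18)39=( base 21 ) 30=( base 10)63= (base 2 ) 111111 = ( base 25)2D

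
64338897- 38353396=25985501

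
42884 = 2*21442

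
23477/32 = 23477/32 = 733.66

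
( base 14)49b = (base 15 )416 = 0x399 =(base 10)921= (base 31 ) tm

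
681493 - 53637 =627856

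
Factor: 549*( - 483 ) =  - 265167=-3^3*7^1 * 23^1*61^1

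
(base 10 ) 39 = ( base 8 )47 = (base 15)29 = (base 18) 23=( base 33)16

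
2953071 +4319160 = 7272231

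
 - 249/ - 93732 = 83/31244 = 0.00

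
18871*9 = 169839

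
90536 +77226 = 167762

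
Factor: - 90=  - 2^1*3^2*5^1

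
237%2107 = 237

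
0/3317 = 0 = 0.00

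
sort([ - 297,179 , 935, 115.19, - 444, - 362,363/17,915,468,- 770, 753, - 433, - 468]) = [ - 770, - 468, - 444, - 433, - 362, - 297,363/17 , 115.19 , 179,468,753,915,935 ]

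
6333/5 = 1266 + 3/5 = 1266.60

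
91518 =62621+28897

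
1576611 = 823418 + 753193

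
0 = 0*698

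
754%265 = 224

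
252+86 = 338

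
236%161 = 75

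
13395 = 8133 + 5262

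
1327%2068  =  1327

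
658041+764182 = 1422223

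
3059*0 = 0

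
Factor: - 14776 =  - 2^3*1847^1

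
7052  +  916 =7968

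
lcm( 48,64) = 192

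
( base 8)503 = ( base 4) 11003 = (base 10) 323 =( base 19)H0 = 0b101000011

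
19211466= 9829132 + 9382334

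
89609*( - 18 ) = - 1612962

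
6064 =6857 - 793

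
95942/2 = 47971 = 47971.00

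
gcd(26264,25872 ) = 392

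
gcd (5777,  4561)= 1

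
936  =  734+202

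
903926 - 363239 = 540687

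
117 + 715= 832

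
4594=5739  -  1145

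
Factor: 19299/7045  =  3^1*5^(-1)*7^1*919^1*1409^ (  -  1) 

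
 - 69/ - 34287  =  23/11429=0.00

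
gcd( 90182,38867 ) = 1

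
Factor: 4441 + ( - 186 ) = 4255 = 5^1 * 23^1*37^1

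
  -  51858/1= - 51858=-51858.00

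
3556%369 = 235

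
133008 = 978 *136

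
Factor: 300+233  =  13^1*41^1= 533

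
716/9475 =716/9475 = 0.08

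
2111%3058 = 2111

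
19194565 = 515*37271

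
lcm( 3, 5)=15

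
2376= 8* 297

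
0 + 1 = 1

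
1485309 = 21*70729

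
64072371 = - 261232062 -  - 325304433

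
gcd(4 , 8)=4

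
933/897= 311/299 = 1.04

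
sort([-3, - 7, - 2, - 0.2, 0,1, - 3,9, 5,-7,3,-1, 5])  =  [ - 7,-7,-3, - 3,-2 , - 1,-0.2,0, 1,3, 5, 5, 9]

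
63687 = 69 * 923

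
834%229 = 147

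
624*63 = 39312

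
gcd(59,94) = 1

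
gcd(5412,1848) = 132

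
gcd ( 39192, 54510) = 138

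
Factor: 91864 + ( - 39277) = 3^2*5843^1 = 52587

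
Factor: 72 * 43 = 3096= 2^3 * 3^2*43^1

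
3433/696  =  3433/696 = 4.93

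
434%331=103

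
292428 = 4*73107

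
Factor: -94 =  - 2^1*47^1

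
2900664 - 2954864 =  - 54200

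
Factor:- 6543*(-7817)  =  3^2*727^1*7817^1  =  51146631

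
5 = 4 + 1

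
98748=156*633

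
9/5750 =9/5750 = 0.00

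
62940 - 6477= 56463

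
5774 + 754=6528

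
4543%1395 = 358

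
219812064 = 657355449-437543385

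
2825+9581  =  12406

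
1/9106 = 1/9106 = 0.00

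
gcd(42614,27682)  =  2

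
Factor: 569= 569^1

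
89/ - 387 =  - 89/387 = -0.23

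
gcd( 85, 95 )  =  5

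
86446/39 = 86446/39 =2216.56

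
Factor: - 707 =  - 7^1 * 101^1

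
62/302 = 31/151 =0.21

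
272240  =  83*3280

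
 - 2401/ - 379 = 6  +  127/379= 6.34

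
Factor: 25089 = 3^1*8363^1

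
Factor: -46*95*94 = -410780 = - 2^2*5^1*19^1 * 23^1*47^1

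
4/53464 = 1/13366 = 0.00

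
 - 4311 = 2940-7251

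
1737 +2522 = 4259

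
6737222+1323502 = 8060724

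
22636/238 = 95 +13/119 = 95.11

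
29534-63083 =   -  33549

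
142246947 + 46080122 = 188327069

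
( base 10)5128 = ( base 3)21000221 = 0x1408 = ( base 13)2446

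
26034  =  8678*3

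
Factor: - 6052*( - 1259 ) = 2^2*17^1*89^1*1259^1 = 7619468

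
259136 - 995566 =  - 736430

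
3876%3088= 788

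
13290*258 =3428820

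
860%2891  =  860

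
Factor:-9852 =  - 2^2*3^1*821^1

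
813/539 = 1 + 274/539 =1.51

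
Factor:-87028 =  - 2^2 * 21757^1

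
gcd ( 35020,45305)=85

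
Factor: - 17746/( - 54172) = 2^(-1)*19^1 *29^( - 1) = 19/58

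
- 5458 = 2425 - 7883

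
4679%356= 51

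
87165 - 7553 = 79612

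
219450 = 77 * 2850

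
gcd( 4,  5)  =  1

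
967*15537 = 15024279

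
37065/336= 1765/16 = 110.31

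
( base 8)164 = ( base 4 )1310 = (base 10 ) 116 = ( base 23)51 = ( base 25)4G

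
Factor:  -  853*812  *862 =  - 597052232 = - 2^3*7^1 * 29^1 *431^1*853^1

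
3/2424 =1/808 = 0.00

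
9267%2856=699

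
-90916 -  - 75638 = - 15278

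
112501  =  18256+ 94245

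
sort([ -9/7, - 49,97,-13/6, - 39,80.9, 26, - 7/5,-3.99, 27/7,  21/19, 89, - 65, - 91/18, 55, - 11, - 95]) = [ - 95, -65, - 49,-39, - 11,  -  91/18,-3.99, - 13/6, - 7/5, -9/7,  21/19,27/7,26 , 55,80.9,89,97]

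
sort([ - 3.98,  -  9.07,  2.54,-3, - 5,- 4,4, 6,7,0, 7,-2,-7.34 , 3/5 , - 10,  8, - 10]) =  [ - 10, - 10,-9.07,  -  7.34,- 5, - 4 , - 3.98,-3, - 2, 0, 3/5,2.54, 4, 6,7, 7,8]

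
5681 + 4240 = 9921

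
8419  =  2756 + 5663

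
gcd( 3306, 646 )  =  38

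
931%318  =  295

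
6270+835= 7105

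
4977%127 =24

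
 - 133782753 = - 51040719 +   -  82742034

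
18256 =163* 112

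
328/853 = 328/853 =0.38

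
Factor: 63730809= 3^2*7081201^1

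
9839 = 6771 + 3068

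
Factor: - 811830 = - 2^1*3^1*5^1* 27061^1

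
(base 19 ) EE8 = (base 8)12320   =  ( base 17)1177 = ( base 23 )a1f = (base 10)5328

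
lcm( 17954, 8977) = 17954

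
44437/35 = 44437/35= 1269.63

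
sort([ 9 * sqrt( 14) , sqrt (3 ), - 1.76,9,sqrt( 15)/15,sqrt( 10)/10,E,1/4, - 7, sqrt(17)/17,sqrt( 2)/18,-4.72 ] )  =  [  -  7 , - 4.72, - 1.76,sqrt(2)/18,sqrt( 17 ) /17,1/4, sqrt ( 15) /15,sqrt(10)/10,sqrt (3),E,9, 9*sqrt( 14) ]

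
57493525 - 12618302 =44875223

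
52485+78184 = 130669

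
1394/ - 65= -22 + 36/65 = - 21.45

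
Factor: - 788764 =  - 2^2*31^1 * 6361^1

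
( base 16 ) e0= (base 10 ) 224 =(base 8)340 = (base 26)8g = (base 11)194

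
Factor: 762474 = 2^1*3^1*127079^1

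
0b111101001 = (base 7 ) 1266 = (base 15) 229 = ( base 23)l6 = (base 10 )489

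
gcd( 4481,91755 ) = 1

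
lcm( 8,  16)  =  16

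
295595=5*59119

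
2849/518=11/2 = 5.50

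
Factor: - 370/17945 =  - 2/97= - 2^1*97^(-1 ) 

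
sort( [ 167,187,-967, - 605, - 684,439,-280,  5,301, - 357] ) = [ - 967,  -  684, - 605, - 357, - 280,5, 167,187, 301,  439 ] 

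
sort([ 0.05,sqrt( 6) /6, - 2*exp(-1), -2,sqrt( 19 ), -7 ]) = [ - 7, - 2, - 2*  exp( - 1),0.05,sqrt( 6)/6,sqrt( 19 ) ] 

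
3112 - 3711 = -599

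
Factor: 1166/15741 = 2^1*3^( - 3 ) = 2/27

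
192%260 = 192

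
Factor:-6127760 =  - 2^4*5^1*76597^1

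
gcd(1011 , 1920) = 3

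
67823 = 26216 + 41607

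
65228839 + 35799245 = 101028084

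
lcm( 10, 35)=70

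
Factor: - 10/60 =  - 1/6 = - 2^( - 1 )*3^( - 1)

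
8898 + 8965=17863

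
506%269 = 237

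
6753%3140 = 473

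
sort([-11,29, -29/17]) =[ - 11,-29/17,29 ] 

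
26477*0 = 0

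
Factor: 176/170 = 2^3*5^(  -  1)*11^1*17^( - 1) = 88/85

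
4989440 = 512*9745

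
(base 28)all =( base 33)7p1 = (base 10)8449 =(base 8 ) 20401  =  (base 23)fm8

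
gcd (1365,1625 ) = 65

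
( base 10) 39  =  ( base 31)18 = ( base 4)213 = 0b100111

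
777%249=30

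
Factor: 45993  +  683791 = 729784 =2^3 * 11^1  *8293^1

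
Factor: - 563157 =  - 3^2*7^2*1277^1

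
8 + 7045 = 7053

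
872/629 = 872/629=1.39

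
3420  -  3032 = 388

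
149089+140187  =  289276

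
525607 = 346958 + 178649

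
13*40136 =521768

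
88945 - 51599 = 37346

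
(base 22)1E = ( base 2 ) 100100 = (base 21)1f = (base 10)36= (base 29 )17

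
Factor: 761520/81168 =835/89=5^1*89^( - 1 )*167^1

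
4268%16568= 4268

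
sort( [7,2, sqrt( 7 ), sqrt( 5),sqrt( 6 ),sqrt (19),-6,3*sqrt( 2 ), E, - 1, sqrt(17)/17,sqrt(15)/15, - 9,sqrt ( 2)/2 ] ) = [ - 9,  -  6, - 1,sqrt( 17)/17,sqrt( 15)/15,  sqrt( 2 )/2, 2, sqrt( 5 ),sqrt(6 ),sqrt( 7 )  ,  E,3*sqrt(2),sqrt( 19 ) , 7 ]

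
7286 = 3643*2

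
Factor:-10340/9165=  - 2^2 * 3^(  -  1)*11^1*13^( - 1) = - 44/39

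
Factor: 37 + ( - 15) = 2^1*11^1 = 22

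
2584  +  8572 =11156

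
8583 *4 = 34332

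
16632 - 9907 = 6725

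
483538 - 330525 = 153013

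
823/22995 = 823/22995 = 0.04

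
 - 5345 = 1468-6813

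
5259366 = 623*8442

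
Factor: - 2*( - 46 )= 92 = 2^2 *23^1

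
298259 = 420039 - 121780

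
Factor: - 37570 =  - 2^1 * 5^1* 13^1*17^2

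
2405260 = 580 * 4147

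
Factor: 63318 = 2^1*3^1*61^1 *173^1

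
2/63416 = 1/31708 = 0.00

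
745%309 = 127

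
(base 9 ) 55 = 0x32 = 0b110010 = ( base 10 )50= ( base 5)200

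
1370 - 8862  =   - 7492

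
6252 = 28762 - 22510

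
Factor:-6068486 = -2^1*19^1*159697^1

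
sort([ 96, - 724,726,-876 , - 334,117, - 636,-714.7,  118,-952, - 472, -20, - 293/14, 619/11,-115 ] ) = [-952, - 876, - 724,-714.7,-636,- 472, - 334,- 115, - 293/14, - 20,619/11, 96, 117, 118,726] 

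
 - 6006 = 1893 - 7899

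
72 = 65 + 7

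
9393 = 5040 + 4353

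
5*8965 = 44825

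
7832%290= 2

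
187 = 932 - 745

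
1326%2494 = 1326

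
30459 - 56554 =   -  26095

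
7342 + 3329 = 10671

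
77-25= 52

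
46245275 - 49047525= - 2802250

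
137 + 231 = 368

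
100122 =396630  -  296508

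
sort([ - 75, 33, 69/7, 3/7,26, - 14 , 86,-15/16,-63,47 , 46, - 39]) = [ - 75, - 63, - 39 , - 14, - 15/16,3/7, 69/7, 26,33,46,47,86] 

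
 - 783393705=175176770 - 958570475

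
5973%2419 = 1135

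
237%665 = 237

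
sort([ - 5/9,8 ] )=[ - 5/9, 8 ]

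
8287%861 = 538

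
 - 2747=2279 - 5026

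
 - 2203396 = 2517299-4720695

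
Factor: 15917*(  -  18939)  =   - 301452063 = -3^1*11^1*59^1*107^1*1447^1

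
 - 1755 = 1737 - 3492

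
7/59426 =7/59426 =0.00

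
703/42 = 16  +  31/42 = 16.74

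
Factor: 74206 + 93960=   2^1 * 47^1*1789^1=168166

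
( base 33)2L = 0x57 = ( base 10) 87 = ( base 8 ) 127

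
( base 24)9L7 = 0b1011000111111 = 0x163F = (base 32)5hv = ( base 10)5695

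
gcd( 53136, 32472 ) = 2952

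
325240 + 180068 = 505308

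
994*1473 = 1464162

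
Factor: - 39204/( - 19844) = 3^4*41^( - 1)=81/41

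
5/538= 5/538=   0.01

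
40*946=37840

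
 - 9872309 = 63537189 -73409498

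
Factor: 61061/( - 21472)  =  -91/32 = - 2^( - 5 )*7^1*13^1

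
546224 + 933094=1479318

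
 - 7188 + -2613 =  - 9801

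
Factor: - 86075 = -5^2*11^1*313^1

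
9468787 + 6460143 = 15928930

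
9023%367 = 215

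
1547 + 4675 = 6222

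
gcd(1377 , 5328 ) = 9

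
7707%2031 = 1614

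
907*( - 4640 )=-4208480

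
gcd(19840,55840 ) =160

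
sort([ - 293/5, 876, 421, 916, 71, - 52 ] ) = [-293/5, - 52, 71, 421,876, 916]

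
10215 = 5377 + 4838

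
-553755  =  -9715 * 57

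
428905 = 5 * 85781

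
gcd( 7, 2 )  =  1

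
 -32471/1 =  - 32471 = - 32471.00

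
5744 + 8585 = 14329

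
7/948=7/948= 0.01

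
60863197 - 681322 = 60181875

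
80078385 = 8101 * 9885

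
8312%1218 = 1004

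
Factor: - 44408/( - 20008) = 7^1*13^1*41^ ( - 1 ) = 91/41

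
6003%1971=90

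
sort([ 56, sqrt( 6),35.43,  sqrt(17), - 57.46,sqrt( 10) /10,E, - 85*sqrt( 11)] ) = [ - 85*sqrt(11), - 57.46,sqrt( 10)/10, sqrt(6 ), E, sqrt(17), 35.43, 56 ]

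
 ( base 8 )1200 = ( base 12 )454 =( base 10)640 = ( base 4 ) 22000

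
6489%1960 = 609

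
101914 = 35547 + 66367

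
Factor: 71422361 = 97^1*743^1*991^1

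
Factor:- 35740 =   -  2^2*5^1*1787^1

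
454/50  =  227/25 = 9.08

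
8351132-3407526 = 4943606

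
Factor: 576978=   2^1 * 3^1*23^1*37^1*113^1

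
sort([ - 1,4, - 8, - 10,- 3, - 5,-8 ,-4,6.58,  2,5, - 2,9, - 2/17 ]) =[ -10, - 8,-8, - 5, - 4, - 3 , - 2, -1, - 2/17, 2, 4,5 , 6.58,9] 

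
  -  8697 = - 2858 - 5839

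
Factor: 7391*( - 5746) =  - 42468686=   -2^1*13^2 * 17^1*19^1 * 389^1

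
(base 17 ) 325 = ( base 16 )38a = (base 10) 906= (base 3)1020120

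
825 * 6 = 4950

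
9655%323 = 288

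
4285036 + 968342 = 5253378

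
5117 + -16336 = - 11219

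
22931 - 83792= - 60861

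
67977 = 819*83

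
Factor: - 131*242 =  - 2^1* 11^2*131^1 = - 31702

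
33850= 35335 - 1485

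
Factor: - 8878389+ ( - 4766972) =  - 13645361 = - 13645361^1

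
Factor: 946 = 2^1*11^1*43^1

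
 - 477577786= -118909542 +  - 358668244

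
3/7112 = 3/7112 = 0.00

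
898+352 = 1250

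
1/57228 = 1/57228 =0.00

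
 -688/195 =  - 4 + 92/195 =- 3.53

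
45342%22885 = 22457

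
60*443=26580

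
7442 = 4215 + 3227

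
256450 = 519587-263137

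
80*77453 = 6196240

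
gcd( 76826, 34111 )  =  1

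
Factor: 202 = 2^1*101^1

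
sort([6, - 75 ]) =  [ - 75, 6]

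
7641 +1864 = 9505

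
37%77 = 37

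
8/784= 1/98 = 0.01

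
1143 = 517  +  626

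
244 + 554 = 798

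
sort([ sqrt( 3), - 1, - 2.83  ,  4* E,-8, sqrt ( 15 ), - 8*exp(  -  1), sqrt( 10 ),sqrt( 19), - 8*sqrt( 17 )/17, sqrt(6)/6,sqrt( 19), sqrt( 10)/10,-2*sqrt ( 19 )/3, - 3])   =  [ -8,-3 ,-8*exp(-1), - 2*sqrt(19)/3, - 2.83,-8*sqrt( 17)/17, -1,sqrt( 10)/10, sqrt( 6)/6, sqrt(3 ),  sqrt ( 10), sqrt( 15),  sqrt( 19 ), sqrt( 19), 4*E] 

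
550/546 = 1+2/273 = 1.01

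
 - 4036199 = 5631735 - 9667934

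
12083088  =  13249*912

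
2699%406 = 263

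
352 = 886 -534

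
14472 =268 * 54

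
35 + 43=78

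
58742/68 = 863+29/34 = 863.85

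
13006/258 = 50 + 53/129 =50.41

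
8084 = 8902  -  818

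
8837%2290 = 1967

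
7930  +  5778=13708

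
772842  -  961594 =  - 188752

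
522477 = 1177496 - 655019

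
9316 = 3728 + 5588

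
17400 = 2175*8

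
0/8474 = 0=0.00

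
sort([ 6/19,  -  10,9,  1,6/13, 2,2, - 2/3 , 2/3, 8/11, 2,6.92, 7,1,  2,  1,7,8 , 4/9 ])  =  [ - 10 , - 2/3, 6/19, 4/9, 6/13,  2/3, 8/11, 1, 1,1,2,2 , 2,2,6.92,7  ,  7,8, 9] 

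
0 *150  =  0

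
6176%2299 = 1578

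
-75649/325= -233 +76/325 =- 232.77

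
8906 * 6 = 53436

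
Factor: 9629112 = 2^3*3^1*421^1*953^1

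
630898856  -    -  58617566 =689516422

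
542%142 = 116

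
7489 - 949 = 6540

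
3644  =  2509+1135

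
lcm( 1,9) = 9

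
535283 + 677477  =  1212760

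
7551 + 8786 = 16337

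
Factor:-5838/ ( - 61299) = 2/21 = 2^1*3^( - 1 )*7^(-1 ) 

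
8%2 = 0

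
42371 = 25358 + 17013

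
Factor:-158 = - 2^1* 79^1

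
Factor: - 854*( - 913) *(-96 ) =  - 74851392 =- 2^6*3^1* 7^1*11^1*61^1 * 83^1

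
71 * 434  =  30814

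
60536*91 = 5508776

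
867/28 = 30 + 27/28  =  30.96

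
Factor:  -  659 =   -  659^1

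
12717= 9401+3316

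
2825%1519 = 1306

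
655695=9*72855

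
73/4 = 73/4= 18.25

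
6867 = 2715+4152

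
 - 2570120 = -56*45895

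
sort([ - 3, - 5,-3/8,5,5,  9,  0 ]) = [ - 5, - 3, - 3/8,0,5,5, 9]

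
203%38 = 13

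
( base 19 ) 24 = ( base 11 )39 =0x2a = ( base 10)42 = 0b101010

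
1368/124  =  342/31 = 11.03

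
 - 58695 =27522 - 86217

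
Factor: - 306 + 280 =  - 26=-2^1 * 13^1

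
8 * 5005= 40040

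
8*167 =1336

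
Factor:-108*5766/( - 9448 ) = 77841/1181= 3^4*31^2*1181^ (-1)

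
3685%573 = 247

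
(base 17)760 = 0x84D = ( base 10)2125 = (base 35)1pp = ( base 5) 32000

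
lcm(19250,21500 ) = 1655500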